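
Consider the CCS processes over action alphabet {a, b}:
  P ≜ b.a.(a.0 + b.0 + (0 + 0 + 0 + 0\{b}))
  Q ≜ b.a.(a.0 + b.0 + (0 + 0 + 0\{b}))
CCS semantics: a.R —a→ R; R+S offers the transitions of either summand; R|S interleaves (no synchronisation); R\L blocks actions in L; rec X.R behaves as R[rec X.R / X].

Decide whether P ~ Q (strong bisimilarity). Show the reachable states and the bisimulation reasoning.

bisimilar

Reachable graph of P (4 states):
  m0 = b.a.(a.0 + b.0 + (0 + 0 + 0 + 0\{b})) ⊢ -b-> m1
  m1 = a.(a.0 + b.0 + (0 + 0 + 0 + 0\{b})) ⊢ -a-> m2
  m2 = a.0 + b.0 + (0 + 0 + 0 + 0\{b}) ⊢ -a-> m3, -b-> m3
  m3 = 0 ⊢ deadlocked
Reachable graph of Q (4 states):
  n0 = b.a.(a.0 + b.0 + (0 + 0 + 0\{b})) ⊢ -b-> n1
  n1 = a.(a.0 + b.0 + (0 + 0 + 0\{b})) ⊢ -a-> n2
  n2 = a.0 + b.0 + (0 + 0 + 0\{b}) ⊢ -a-> n3, -b-> n3
  n3 = 0 ⊢ deadlocked
Bisimilarity quotient blocks:
  B0 = {m0, n0}
  B1 = {m1, n1}
  B2 = {m2, n2}
  B3 = {m3, n3}
m0 ∈ B0, n0 ∈ B0 → same block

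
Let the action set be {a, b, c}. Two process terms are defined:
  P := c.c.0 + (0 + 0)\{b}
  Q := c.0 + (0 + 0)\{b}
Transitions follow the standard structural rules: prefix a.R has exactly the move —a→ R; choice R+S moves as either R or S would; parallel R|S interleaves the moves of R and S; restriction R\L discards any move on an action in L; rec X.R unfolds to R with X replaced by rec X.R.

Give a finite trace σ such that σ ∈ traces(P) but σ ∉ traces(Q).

Reachable graph of P (3 states):
  u0 = c.c.0 + (0 + 0)\{b} | —c→ u1
  u1 = c.0 | —c→ u2
  u2 = 0 | ∅
Reachable graph of Q (2 states):
  v0 = c.0 + (0 + 0)\{b} | —c→ v1
  v1 = 0 | ∅
Executing cc from P (initial set {u0}):
  [1] c ⇒ {u1}
  [2] c ⇒ {u2}
  ✓ P
Executing cc from Q (initial set {v0}):
  [1] c ⇒ {v1}
  [2] c ⇒ ∅  — Q cannot continue

cc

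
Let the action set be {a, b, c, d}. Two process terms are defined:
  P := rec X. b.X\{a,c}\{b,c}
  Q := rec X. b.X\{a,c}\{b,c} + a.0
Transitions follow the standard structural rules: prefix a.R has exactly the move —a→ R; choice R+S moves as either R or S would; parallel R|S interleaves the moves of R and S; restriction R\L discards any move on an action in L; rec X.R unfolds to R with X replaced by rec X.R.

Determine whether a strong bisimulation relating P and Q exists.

Reachable graph of P (2 states):
  u0 = rec X. b.X\{a,c}\{b,c} has moves ··b··> u1
  u1 = (rec X. b.X\{a,c}\{b,c})\{a,c}\{b,c} has moves (no moves)
Reachable graph of Q (3 states):
  v0 = rec X. b.X\{a,c}\{b,c} + a.0 has moves ··a··> v1, ··b··> v2
  v1 = 0 has moves (no moves)
  v2 = (rec X. b.X\{a,c}\{b,c} + a.0)\{a,c}\{b,c} has moves (no moves)
Bisimilarity quotient blocks:
  B0 = {u0}
  B1 = {u1, v1, v2}
  B2 = {v0}
u0 ∈ B0, v0 ∈ B2 → different blocks

P ≁ Q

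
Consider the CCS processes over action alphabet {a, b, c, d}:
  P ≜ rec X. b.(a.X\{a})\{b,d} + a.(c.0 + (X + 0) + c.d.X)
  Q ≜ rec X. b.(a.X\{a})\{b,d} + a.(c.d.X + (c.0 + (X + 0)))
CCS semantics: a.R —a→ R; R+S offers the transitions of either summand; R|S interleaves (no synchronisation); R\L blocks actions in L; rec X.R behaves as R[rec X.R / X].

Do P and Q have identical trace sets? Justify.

Reachable graph of P (6 states):
  p0 = rec X. b.(a.X\{a})\{b,d} + a.(c.0 + (X + 0) + c.d.X) → -a-> p1, -b-> p2
  p1 = c.0 + ((rec X. b.(a.X\{a})\{b,d} + a.(c.0 + (X + 0) + c.d.X)) + 0) + c.d.(rec X. b.(a.X\{a})\{b,d} + a.(c.0 + (X + 0) + c.d.X)) → -a-> p1, -b-> p2, -c-> p3, -c-> p4
  p2 = (a.(rec X. b.(a.X\{a})\{b,d} + a.(c.0 + (X + 0) + c.d.X))\{a})\{b,d} → -a-> p5
  p3 = 0 → stopped
  p4 = d.(rec X. b.(a.X\{a})\{b,d} + a.(c.0 + (X + 0) + c.d.X)) → -d-> p0
  p5 = (rec X. b.(a.X\{a})\{b,d} + a.(c.0 + (X + 0) + c.d.X))\{a}\{b,d} → stopped
Reachable graph of Q (6 states):
  q0 = rec X. b.(a.X\{a})\{b,d} + a.(c.d.X + (c.0 + (X + 0))) → -a-> q1, -b-> q2
  q1 = c.d.(rec X. b.(a.X\{a})\{b,d} + a.(c.d.X + (c.0 + (X + 0)))) + (c.0 + ((rec X. b.(a.X\{a})\{b,d} + a.(c.d.X + (c.0 + (X + 0)))) + 0)) → -a-> q1, -b-> q2, -c-> q3, -c-> q4
  q2 = (a.(rec X. b.(a.X\{a})\{b,d} + a.(c.d.X + (c.0 + (X + 0))))\{a})\{b,d} → -a-> q5
  q3 = 0 → stopped
  q4 = d.(rec X. b.(a.X\{a})\{b,d} + a.(c.d.X + (c.0 + (X + 0)))) → -d-> q0
  q5 = (rec X. b.(a.X\{a})\{b,d} + a.(c.d.X + (c.0 + (X + 0))))\{a}\{b,d} → stopped
Bisimilarity quotient blocks:
  B0 = {p0, q0}
  B1 = {p1, q1}
  B2 = {p4, q4}
  B3 = {p2, q2}
  B4 = {p3, p5, q3, q5}
p0 ∈ B0, q0 ∈ B0 → same block
Bisimilar ⇒ trace-equivalent.

traces(P) = traces(Q)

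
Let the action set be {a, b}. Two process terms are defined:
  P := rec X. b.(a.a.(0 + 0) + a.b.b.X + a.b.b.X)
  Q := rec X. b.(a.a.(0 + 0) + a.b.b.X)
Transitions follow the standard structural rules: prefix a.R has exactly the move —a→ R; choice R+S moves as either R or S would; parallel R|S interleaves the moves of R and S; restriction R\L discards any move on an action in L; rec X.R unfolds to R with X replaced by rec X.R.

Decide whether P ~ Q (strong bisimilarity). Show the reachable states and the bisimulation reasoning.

P's transition system — 6 states:
  s0 = rec X. b.(a.a.(0 + 0) + a.b.b.X + a.b.b.X) ⊢ —b→ s1
  s1 = a.a.(0 + 0) + a.b.b.(rec X. b.(a.a.(0 + 0) + a.b.b.X + a.b.b.X)) + a.b.b.(rec X. b.(a.a.(0 + 0) + a.b.b.X + a.b.b.X)) ⊢ —a→ s2, —a→ s3
  s2 = a.(0 + 0) ⊢ —a→ s4
  s3 = b.b.(rec X. b.(a.a.(0 + 0) + a.b.b.X + a.b.b.X)) ⊢ —b→ s5
  s4 = 0 + 0 ⊢ (no moves)
  s5 = b.(rec X. b.(a.a.(0 + 0) + a.b.b.X + a.b.b.X)) ⊢ —b→ s0
Q's transition system — 6 states:
  t0 = rec X. b.(a.a.(0 + 0) + a.b.b.X) ⊢ —b→ t1
  t1 = a.a.(0 + 0) + a.b.b.(rec X. b.(a.a.(0 + 0) + a.b.b.X)) ⊢ —a→ t2, —a→ t3
  t2 = a.(0 + 0) ⊢ —a→ t4
  t3 = b.b.(rec X. b.(a.a.(0 + 0) + a.b.b.X)) ⊢ —b→ t5
  t4 = 0 + 0 ⊢ (no moves)
  t5 = b.(rec X. b.(a.a.(0 + 0) + a.b.b.X)) ⊢ —b→ t0
Bisimilarity quotient blocks:
  B0 = {s0, t0}
  B1 = {s1, t1}
  B2 = {s2, t2}
  B3 = {s4, t4}
  B4 = {s3, t3}
  B5 = {s5, t5}
s0 ∈ B0, t0 ∈ B0 → same block

bisimilar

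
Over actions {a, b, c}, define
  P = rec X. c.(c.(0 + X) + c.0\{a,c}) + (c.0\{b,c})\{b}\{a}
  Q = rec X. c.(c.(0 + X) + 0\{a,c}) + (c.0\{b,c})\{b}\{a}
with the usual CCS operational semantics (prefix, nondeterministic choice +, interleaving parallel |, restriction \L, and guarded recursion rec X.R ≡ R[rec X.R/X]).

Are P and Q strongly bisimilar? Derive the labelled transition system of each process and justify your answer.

not bisimilar

P's transition system — 5 states:
  m0 = rec X. c.(c.(0 + X) + c.0\{a,c}) + (c.0\{b,c})\{b}\{a} :: --c--▸ m1, --c--▸ m2
  m1 = 0\{b,c}\{b}\{a} :: deadlocked
  m2 = c.(0 + (rec X. c.(c.(0 + X) + c.0\{a,c}) + (c.0\{b,c})\{b}\{a})) + c.0\{a,c} :: --c--▸ m3, --c--▸ m4
  m3 = 0 + (rec X. c.(c.(0 + X) + c.0\{a,c}) + (c.0\{b,c})\{b}\{a}) :: --c--▸ m1, --c--▸ m2
  m4 = 0\{a,c} :: deadlocked
Q's transition system — 4 states:
  n0 = rec X. c.(c.(0 + X) + 0\{a,c}) + (c.0\{b,c})\{b}\{a} :: --c--▸ n1, --c--▸ n2
  n1 = 0\{b,c}\{b}\{a} :: deadlocked
  n2 = c.(0 + (rec X. c.(c.(0 + X) + 0\{a,c}) + (c.0\{b,c})\{b}\{a})) + 0\{a,c} :: --c--▸ n3
  n3 = 0 + (rec X. c.(c.(0 + X) + 0\{a,c}) + (c.0\{b,c})\{b}\{a}) :: --c--▸ n1, --c--▸ n2
Partition-refinement fixed point:
  B0 = {m0, m2, m3}
  B1 = {m1, m4, n1}
  B2 = {n0, n3}
  B3 = {n2}
m0 ∈ B0, n0 ∈ B2 → different blocks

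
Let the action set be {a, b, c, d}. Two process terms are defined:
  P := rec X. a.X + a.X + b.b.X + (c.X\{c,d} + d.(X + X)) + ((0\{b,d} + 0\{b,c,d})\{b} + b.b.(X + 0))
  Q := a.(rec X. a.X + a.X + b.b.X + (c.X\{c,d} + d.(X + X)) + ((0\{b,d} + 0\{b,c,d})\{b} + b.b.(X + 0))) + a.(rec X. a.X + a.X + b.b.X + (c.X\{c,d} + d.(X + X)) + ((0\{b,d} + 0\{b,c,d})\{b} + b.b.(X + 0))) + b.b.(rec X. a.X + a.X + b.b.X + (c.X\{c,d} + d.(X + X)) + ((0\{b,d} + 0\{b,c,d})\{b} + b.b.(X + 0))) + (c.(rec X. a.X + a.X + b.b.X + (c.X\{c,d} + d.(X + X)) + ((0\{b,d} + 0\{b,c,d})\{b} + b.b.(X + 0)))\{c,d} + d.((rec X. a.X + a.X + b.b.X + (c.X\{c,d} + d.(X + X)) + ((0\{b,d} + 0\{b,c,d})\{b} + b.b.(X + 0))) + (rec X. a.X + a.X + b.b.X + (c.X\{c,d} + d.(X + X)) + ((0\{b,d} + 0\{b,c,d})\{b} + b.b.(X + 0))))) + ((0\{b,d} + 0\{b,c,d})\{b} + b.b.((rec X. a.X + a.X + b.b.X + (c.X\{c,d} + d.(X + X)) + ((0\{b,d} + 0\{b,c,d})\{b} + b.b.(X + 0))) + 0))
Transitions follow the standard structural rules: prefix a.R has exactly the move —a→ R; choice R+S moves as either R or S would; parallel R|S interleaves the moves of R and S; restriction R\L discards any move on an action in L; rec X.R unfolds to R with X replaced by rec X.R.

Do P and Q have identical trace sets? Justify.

YES

Reachable graph of P (9 states):
  p0 = rec X. a.X + a.X + b.b.X + (c.X\{c,d} + d.(X + X)) + ((0\{b,d} + 0\{b,c,d})\{b} + b.b.(X + 0)) has moves —a→ p0, —b→ p1, —b→ p2, —c→ p3, —d→ p4
  p1 = b.((rec X. a.X + a.X + b.b.X + (c.X\{c,d} + d.(X + X)) + ((0\{b,d} + 0\{b,c,d})\{b} + b.b.(X + 0))) + 0) has moves —b→ p5
  p2 = b.(rec X. a.X + a.X + b.b.X + (c.X\{c,d} + d.(X + X)) + ((0\{b,d} + 0\{b,c,d})\{b} + b.b.(X + 0))) has moves —b→ p0
  p3 = (rec X. a.X + a.X + b.b.X + (c.X\{c,d} + d.(X + X)) + ((0\{b,d} + 0\{b,c,d})\{b} + b.b.(X + 0)))\{c,d} has moves —a→ p3, —b→ p6, —b→ p7
  p4 = (rec X. a.X + a.X + b.b.X + (c.X\{c,d} + d.(X + X)) + ((0\{b,d} + 0\{b,c,d})\{b} + b.b.(X + 0))) + (rec X. a.X + a.X + b.b.X + (c.X\{c,d} + d.(X + X)) + ((0\{b,d} + 0\{b,c,d})\{b} + b.b.(X + 0))) has moves —a→ p0, —b→ p1, —b→ p2, —c→ p3, —d→ p4
  p5 = (rec X. a.X + a.X + b.b.X + (c.X\{c,d} + d.(X + X)) + ((0\{b,d} + 0\{b,c,d})\{b} + b.b.(X + 0))) + 0 has moves —a→ p0, —b→ p1, —b→ p2, —c→ p3, —d→ p4
  p6 = (b.((rec X. a.X + a.X + b.b.X + (c.X\{c,d} + d.(X + X)) + ((0\{b,d} + 0\{b,c,d})\{b} + b.b.(X + 0))) + 0))\{c,d} has moves —b→ p8
  p7 = (b.(rec X. a.X + a.X + b.b.X + (c.X\{c,d} + d.(X + X)) + ((0\{b,d} + 0\{b,c,d})\{b} + b.b.(X + 0))))\{c,d} has moves —b→ p3
  p8 = ((rec X. a.X + a.X + b.b.X + (c.X\{c,d} + d.(X + X)) + ((0\{b,d} + 0\{b,c,d})\{b} + b.b.(X + 0))) + 0)\{c,d} has moves —a→ p3, —b→ p6, —b→ p7
Reachable graph of Q (10 states):
  q0 = a.(rec X. a.X + a.X + b.b.X + (c.X\{c,d} + d.(X + X)) + ((0\{b,d} + 0\{b,c,d})\{b} + b.b.(X + 0))) + a.(rec X. a.X + a.X + b.b.X + (c.X\{c,d} + d.(X + X)) + ((0\{b,d} + 0\{b,c,d})\{b} + b.b.(X + 0))) + b.b.(rec X. a.X + a.X + b.b.X + (c.X\{c,d} + d.(X + X)) + ((0\{b,d} + 0\{b,c,d})\{b} + b.b.(X + 0))) + (c.(rec X. a.X + a.X + b.b.X + (c.X\{c,d} + d.(X + X)) + ((0\{b,d} + 0\{b,c,d})\{b} + b.b.(X + 0)))\{c,d} + d.((rec X. a.X + a.X + b.b.X + (c.X\{c,d} + d.(X + X)) + ((0\{b,d} + 0\{b,c,d})\{b} + b.b.(X + 0))) + (rec X. a.X + a.X + b.b.X + (c.X\{c,d} + d.(X + X)) + ((0\{b,d} + 0\{b,c,d})\{b} + b.b.(X + 0))))) + ((0\{b,d} + 0\{b,c,d})\{b} + b.b.((rec X. a.X + a.X + b.b.X + (c.X\{c,d} + d.(X + X)) + ((0\{b,d} + 0\{b,c,d})\{b} + b.b.(X + 0))) + 0)) has moves —a→ q1, —b→ q2, —b→ q3, —c→ q4, —d→ q5
  q1 = rec X. a.X + a.X + b.b.X + (c.X\{c,d} + d.(X + X)) + ((0\{b,d} + 0\{b,c,d})\{b} + b.b.(X + 0)) has moves —a→ q1, —b→ q2, —b→ q3, —c→ q4, —d→ q5
  q2 = b.((rec X. a.X + a.X + b.b.X + (c.X\{c,d} + d.(X + X)) + ((0\{b,d} + 0\{b,c,d})\{b} + b.b.(X + 0))) + 0) has moves —b→ q6
  q3 = b.(rec X. a.X + a.X + b.b.X + (c.X\{c,d} + d.(X + X)) + ((0\{b,d} + 0\{b,c,d})\{b} + b.b.(X + 0))) has moves —b→ q1
  q4 = (rec X. a.X + a.X + b.b.X + (c.X\{c,d} + d.(X + X)) + ((0\{b,d} + 0\{b,c,d})\{b} + b.b.(X + 0)))\{c,d} has moves —a→ q4, —b→ q7, —b→ q8
  q5 = (rec X. a.X + a.X + b.b.X + (c.X\{c,d} + d.(X + X)) + ((0\{b,d} + 0\{b,c,d})\{b} + b.b.(X + 0))) + (rec X. a.X + a.X + b.b.X + (c.X\{c,d} + d.(X + X)) + ((0\{b,d} + 0\{b,c,d})\{b} + b.b.(X + 0))) has moves —a→ q1, —b→ q2, —b→ q3, —c→ q4, —d→ q5
  q6 = (rec X. a.X + a.X + b.b.X + (c.X\{c,d} + d.(X + X)) + ((0\{b,d} + 0\{b,c,d})\{b} + b.b.(X + 0))) + 0 has moves —a→ q1, —b→ q2, —b→ q3, —c→ q4, —d→ q5
  q7 = (b.((rec X. a.X + a.X + b.b.X + (c.X\{c,d} + d.(X + X)) + ((0\{b,d} + 0\{b,c,d})\{b} + b.b.(X + 0))) + 0))\{c,d} has moves —b→ q9
  q8 = (b.(rec X. a.X + a.X + b.b.X + (c.X\{c,d} + d.(X + X)) + ((0\{b,d} + 0\{b,c,d})\{b} + b.b.(X + 0))))\{c,d} has moves —b→ q4
  q9 = ((rec X. a.X + a.X + b.b.X + (c.X\{c,d} + d.(X + X)) + ((0\{b,d} + 0\{b,c,d})\{b} + b.b.(X + 0))) + 0)\{c,d} has moves —a→ q4, —b→ q7, —b→ q8
Partition-refinement fixed point:
  B0 = {p0, p4, p5, q0, q1, q5, q6}
  B1 = {p3, p8, q4, q9}
  B2 = {p6, p7, q7, q8}
  B3 = {p1, p2, q2, q3}
p0 ∈ B0, q0 ∈ B0 → same block
Bisimilar ⇒ trace-equivalent.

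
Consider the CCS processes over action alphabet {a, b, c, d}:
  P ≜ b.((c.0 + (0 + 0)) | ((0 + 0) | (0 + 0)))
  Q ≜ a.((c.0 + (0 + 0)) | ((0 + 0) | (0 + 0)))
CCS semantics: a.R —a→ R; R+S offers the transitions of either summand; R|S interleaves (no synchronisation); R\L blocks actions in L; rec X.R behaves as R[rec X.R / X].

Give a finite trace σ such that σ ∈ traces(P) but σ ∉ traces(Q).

LTS(P): 3 reachable states
  m0 = b.((c.0 + (0 + 0)) | ((0 + 0) | (0 + 0))) :: ··b··> m1
  m1 = (c.0 + (0 + 0)) | ((0 + 0) | (0 + 0)) :: ··c··> m2
  m2 = 0 | ((0 + 0) | (0 + 0)) :: ·
LTS(Q): 3 reachable states
  n0 = a.((c.0 + (0 + 0)) | ((0 + 0) | (0 + 0))) :: ··a··> n1
  n1 = (c.0 + (0 + 0)) | ((0 + 0) | (0 + 0)) :: ··c··> n2
  n2 = 0 | ((0 + 0) | (0 + 0)) :: ·
Executing b from P (initial set {m0}):
  after b @ step 1: {m1}
  P completes σ.
Executing b from Q (initial set {n0}):
  after b @ step 1: ∅ (Q stuck)

b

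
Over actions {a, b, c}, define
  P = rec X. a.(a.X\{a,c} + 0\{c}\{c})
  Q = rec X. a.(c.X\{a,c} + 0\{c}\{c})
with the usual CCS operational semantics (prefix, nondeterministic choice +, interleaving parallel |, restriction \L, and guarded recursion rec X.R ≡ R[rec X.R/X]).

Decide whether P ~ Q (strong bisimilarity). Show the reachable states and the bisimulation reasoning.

NO

LTS(P): 3 reachable states
  m0 = rec X. a.(a.X\{a,c} + 0\{c}\{c}) | --a--▸ m1
  m1 = a.(rec X. a.(a.X\{a,c} + 0\{c}\{c}))\{a,c} + 0\{c}\{c} | --a--▸ m2
  m2 = (rec X. a.(a.X\{a,c} + 0\{c}\{c}))\{a,c} | deadlocked
LTS(Q): 3 reachable states
  n0 = rec X. a.(c.X\{a,c} + 0\{c}\{c}) | --a--▸ n1
  n1 = c.(rec X. a.(c.X\{a,c} + 0\{c}\{c}))\{a,c} + 0\{c}\{c} | --c--▸ n2
  n2 = (rec X. a.(c.X\{a,c} + 0\{c}\{c}))\{a,c} | deadlocked
Coarsest stable partition (strong bisimilarity classes):
  B0 = {m0}
  B1 = {m1}
  B2 = {m2, n2}
  B3 = {n0}
  B4 = {n1}
m0 ∈ B0, n0 ∈ B3 → different blocks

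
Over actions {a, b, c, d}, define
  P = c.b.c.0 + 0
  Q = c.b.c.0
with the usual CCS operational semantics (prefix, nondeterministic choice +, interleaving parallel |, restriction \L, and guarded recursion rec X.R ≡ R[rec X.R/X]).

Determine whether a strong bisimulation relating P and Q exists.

P's transition system — 4 states:
  s0 = c.b.c.0 + 0 → —c→ s1
  s1 = b.c.0 → —b→ s2
  s2 = c.0 → —c→ s3
  s3 = 0 → stopped
Q's transition system — 4 states:
  t0 = c.b.c.0 → —c→ t1
  t1 = b.c.0 → —b→ t2
  t2 = c.0 → —c→ t3
  t3 = 0 → stopped
Partition-refinement fixed point:
  B0 = {s0, t0}
  B1 = {s1, t1}
  B2 = {s2, t2}
  B3 = {s3, t3}
s0 ∈ B0, t0 ∈ B0 → same block

YES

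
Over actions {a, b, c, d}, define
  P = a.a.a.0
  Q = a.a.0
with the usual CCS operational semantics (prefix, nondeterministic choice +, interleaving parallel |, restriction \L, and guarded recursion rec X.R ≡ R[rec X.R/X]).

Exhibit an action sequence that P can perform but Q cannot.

Reachable graph of P (4 states):
  s0 = a.a.a.0 ⊢ =a=> s1
  s1 = a.a.0 ⊢ =a=> s2
  s2 = a.0 ⊢ =a=> s3
  s3 = 0 ⊢ stopped
Reachable graph of Q (3 states):
  t0 = a.a.0 ⊢ =a=> t1
  t1 = a.0 ⊢ =a=> t2
  t2 = 0 ⊢ stopped
Executing aaa from P (initial set {s0}):
  step 1 (a): {s1}
  step 2 (a): {s2}
  step 3 (a): {s3}
  P completes σ.
Executing aaa from Q (initial set {t0}):
  step 1 (a): {t1}
  step 2 (a): {t2}
  step 3 (a): ∅  — Q cannot continue

aaa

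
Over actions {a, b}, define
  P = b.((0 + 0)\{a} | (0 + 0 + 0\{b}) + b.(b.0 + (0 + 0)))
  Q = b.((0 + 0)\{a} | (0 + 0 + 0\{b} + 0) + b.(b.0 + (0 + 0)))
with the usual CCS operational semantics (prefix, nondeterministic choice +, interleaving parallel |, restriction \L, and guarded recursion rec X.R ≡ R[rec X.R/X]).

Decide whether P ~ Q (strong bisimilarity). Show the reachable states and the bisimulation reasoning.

P ~ Q

Reachable graph of P (4 states):
  p0 = b.((0 + 0)\{a} | (0 + 0 + 0\{b}) + b.(b.0 + (0 + 0))) | -b-> p1
  p1 = (0 + 0)\{a} | (0 + 0 + 0\{b}) + b.(b.0 + (0 + 0)) | -b-> p2
  p2 = b.0 + (0 + 0) | -b-> p3
  p3 = 0 | (no moves)
Reachable graph of Q (4 states):
  q0 = b.((0 + 0)\{a} | (0 + 0 + 0\{b} + 0) + b.(b.0 + (0 + 0))) | -b-> q1
  q1 = (0 + 0)\{a} | (0 + 0 + 0\{b} + 0) + b.(b.0 + (0 + 0)) | -b-> q2
  q2 = b.0 + (0 + 0) | -b-> q3
  q3 = 0 | (no moves)
Coarsest stable partition (strong bisimilarity classes):
  B0 = {p0, q0}
  B1 = {p1, q1}
  B2 = {p2, q2}
  B3 = {p3, q3}
p0 ∈ B0, q0 ∈ B0 → same block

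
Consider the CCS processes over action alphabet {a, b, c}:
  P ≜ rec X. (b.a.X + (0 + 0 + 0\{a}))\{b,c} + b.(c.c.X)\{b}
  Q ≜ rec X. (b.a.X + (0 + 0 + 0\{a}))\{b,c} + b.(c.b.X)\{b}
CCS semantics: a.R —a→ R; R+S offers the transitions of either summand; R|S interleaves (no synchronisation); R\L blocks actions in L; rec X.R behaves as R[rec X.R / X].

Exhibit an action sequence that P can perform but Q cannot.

P's transition system — 4 states:
  s0 = rec X. (b.a.X + (0 + 0 + 0\{a}))\{b,c} + b.(c.c.X)\{b} has moves —b→ s1
  s1 = (c.c.(rec X. (b.a.X + (0 + 0 + 0\{a}))\{b,c} + b.(c.c.X)\{b}))\{b} has moves —c→ s2
  s2 = (c.(rec X. (b.a.X + (0 + 0 + 0\{a}))\{b,c} + b.(c.c.X)\{b}))\{b} has moves —c→ s3
  s3 = (rec X. (b.a.X + (0 + 0 + 0\{a}))\{b,c} + b.(c.c.X)\{b})\{b} has moves stopped
Q's transition system — 3 states:
  t0 = rec X. (b.a.X + (0 + 0 + 0\{a}))\{b,c} + b.(c.b.X)\{b} has moves —b→ t1
  t1 = (c.b.(rec X. (b.a.X + (0 + 0 + 0\{a}))\{b,c} + b.(c.b.X)\{b}))\{b} has moves —c→ t2
  t2 = (b.(rec X. (b.a.X + (0 + 0 + 0\{a}))\{b,c} + b.(c.b.X)\{b}))\{b} has moves stopped
Run σ = ⟨bcc⟩ on P: start {s0}
  after b @ step 1: {s1}
  after c @ step 2: {s2}
  after c @ step 3: {s3}
  — P admits the full trace.
Run σ = ⟨bcc⟩ on Q: start {t0}
  after b @ step 1: {t1}
  after c @ step 2: {t2}
  after c @ step 3: ∅  — Q cannot continue

bcc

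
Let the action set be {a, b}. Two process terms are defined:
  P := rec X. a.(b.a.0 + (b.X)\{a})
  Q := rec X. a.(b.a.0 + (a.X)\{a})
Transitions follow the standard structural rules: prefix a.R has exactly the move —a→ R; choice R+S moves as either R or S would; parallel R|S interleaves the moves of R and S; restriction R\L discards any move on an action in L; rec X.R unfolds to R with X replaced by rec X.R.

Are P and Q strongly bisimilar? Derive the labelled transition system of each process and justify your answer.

P ≁ Q

LTS(P): 5 reachable states
  u0 = rec X. a.(b.a.0 + (b.X)\{a}) | ··a··> u1
  u1 = b.a.0 + (b.(rec X. a.(b.a.0 + (b.X)\{a})))\{a} | ··b··> u2, ··b··> u3
  u2 = (rec X. a.(b.a.0 + (b.X)\{a}))\{a} | (no moves)
  u3 = a.0 | ··a··> u4
  u4 = 0 | (no moves)
LTS(Q): 4 reachable states
  v0 = rec X. a.(b.a.0 + (a.X)\{a}) | ··a··> v1
  v1 = b.a.0 + (a.(rec X. a.(b.a.0 + (a.X)\{a})))\{a} | ··b··> v2
  v2 = a.0 | ··a··> v3
  v3 = 0 | (no moves)
Partition-refinement fixed point:
  B0 = {u0}
  B1 = {u1}
  B2 = {u2, u4, v3}
  B3 = {u3, v2}
  B4 = {v0}
  B5 = {v1}
u0 ∈ B0, v0 ∈ B4 → different blocks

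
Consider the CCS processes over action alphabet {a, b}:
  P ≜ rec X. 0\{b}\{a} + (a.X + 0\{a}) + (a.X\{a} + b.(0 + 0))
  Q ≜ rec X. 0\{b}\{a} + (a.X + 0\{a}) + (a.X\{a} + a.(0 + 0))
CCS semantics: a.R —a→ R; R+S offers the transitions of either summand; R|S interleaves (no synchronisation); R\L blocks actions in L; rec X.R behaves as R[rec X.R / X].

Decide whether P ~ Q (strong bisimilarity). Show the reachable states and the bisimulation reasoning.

not bisimilar

P's transition system — 4 states:
  u0 = rec X. 0\{b}\{a} + (a.X + 0\{a}) + (a.X\{a} + b.(0 + 0)) :: —a→ u0, —a→ u1, —b→ u2
  u1 = (rec X. 0\{b}\{a} + (a.X + 0\{a}) + (a.X\{a} + b.(0 + 0)))\{a} :: —b→ u3
  u2 = 0 + 0 :: deadlocked
  u3 = (0 + 0)\{a} :: deadlocked
Q's transition system — 3 states:
  v0 = rec X. 0\{b}\{a} + (a.X + 0\{a}) + (a.X\{a} + a.(0 + 0)) :: —a→ v0, —a→ v1, —a→ v2
  v1 = (rec X. 0\{b}\{a} + (a.X + 0\{a}) + (a.X\{a} + a.(0 + 0)))\{a} :: deadlocked
  v2 = 0 + 0 :: deadlocked
Partition-refinement fixed point:
  B0 = {u0}
  B1 = {u2, u3, v1, v2}
  B2 = {u1}
  B3 = {v0}
u0 ∈ B0, v0 ∈ B3 → different blocks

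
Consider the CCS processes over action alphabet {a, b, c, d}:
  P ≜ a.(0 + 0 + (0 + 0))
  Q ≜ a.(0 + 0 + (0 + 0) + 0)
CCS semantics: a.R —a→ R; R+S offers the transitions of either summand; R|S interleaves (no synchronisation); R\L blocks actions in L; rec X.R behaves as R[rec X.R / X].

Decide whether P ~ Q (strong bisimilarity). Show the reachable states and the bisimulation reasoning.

P ~ Q

Reachable graph of P (2 states):
  s0 = a.(0 + 0 + (0 + 0)) has moves --a--▸ s1
  s1 = 0 + 0 + (0 + 0) has moves deadlocked
Reachable graph of Q (2 states):
  t0 = a.(0 + 0 + (0 + 0) + 0) has moves --a--▸ t1
  t1 = 0 + 0 + (0 + 0) + 0 has moves deadlocked
Partition-refinement fixed point:
  B0 = {s0, t0}
  B1 = {s1, t1}
s0 ∈ B0, t0 ∈ B0 → same block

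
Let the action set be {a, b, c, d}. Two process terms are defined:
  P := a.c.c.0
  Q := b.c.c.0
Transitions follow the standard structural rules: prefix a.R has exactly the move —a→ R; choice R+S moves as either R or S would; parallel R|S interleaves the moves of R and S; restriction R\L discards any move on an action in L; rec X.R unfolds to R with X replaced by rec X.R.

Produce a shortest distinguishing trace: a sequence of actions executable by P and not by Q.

Reachable graph of P (4 states):
  m0 = a.c.c.0 | -a-> m1
  m1 = c.c.0 | -c-> m2
  m2 = c.0 | -c-> m3
  m3 = 0 | stopped
Reachable graph of Q (4 states):
  n0 = b.c.c.0 | -b-> n1
  n1 = c.c.0 | -c-> n2
  n2 = c.0 | -c-> n3
  n3 = 0 | stopped
Executing a from P (initial set {m0}):
  after a @ step 1: {m1}
  — P admits the full trace.
Executing a from Q (initial set {n0}):
  after a @ step 1: ∅ (Q stuck)

a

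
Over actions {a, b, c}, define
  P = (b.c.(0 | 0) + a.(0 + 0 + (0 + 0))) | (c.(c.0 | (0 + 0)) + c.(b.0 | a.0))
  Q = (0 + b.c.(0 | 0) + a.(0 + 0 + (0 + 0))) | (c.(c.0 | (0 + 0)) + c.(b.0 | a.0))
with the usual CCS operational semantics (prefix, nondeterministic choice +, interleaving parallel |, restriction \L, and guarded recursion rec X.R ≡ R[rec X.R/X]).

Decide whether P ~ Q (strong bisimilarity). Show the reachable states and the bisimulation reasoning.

YES

LTS(P): 28 reachable states
  p0 = (b.c.(0 | 0) + a.(0 + 0 + (0 + 0))) | (c.(c.0 | (0 + 0)) + c.(b.0 | a.0)) | --a--▸ p1, --b--▸ p2, --c--▸ p3, --c--▸ p4
  p1 = (0 + 0 + (0 + 0)) | (c.(c.0 | (0 + 0)) + c.(b.0 | a.0)) | --c--▸ p5, --c--▸ p6
  p2 = c.(0 | 0) | (c.(c.0 | (0 + 0)) + c.(b.0 | a.0)) | --c--▸ p7, --c--▸ p8, --c--▸ p9
  p3 = (b.c.(0 | 0) + a.(0 + 0 + (0 + 0))) | (b.0 | a.0) | --a--▸ p10, --a--▸ p5, --b--▸ p11, --b--▸ p8
  p4 = (b.c.(0 | 0) + a.(0 + 0 + (0 + 0))) | (c.0 | (0 + 0)) | --a--▸ p6, --b--▸ p9, --c--▸ p12
  p5 = (0 + 0 + (0 + 0)) | (b.0 | a.0) | --a--▸ p13, --b--▸ p14
  p6 = (0 + 0 + (0 + 0)) | (c.0 | (0 + 0)) | --c--▸ p15
  p7 = 0 | 0 | (c.(c.0 | (0 + 0)) + c.(b.0 | a.0)) | --c--▸ p16, --c--▸ p17
  p8 = c.(0 | 0) | (b.0 | a.0) | --a--▸ p18, --b--▸ p19, --c--▸ p16
  p9 = c.(0 | 0) | (c.0 | (0 + 0)) | --c--▸ p17, --c--▸ p20
  p10 = (b.c.(0 | 0) + a.(0 + 0 + (0 + 0))) | (b.0 | 0) | --a--▸ p13, --b--▸ p18, --b--▸ p21
  p11 = (b.c.(0 | 0) + a.(0 + 0 + (0 + 0))) | (0 | a.0) | --a--▸ p14, --a--▸ p21, --b--▸ p19
  p12 = (b.c.(0 | 0) + a.(0 + 0 + (0 + 0))) | (0 | (0 + 0)) | --a--▸ p15, --b--▸ p20
  p13 = (0 + 0 + (0 + 0)) | (b.0 | 0) | --b--▸ p22
  p14 = (0 + 0 + (0 + 0)) | (0 | a.0) | --a--▸ p22
  p15 = (0 + 0 + (0 + 0)) | (0 | (0 + 0)) | ∅
  p16 = 0 | 0 | (b.0 | a.0) | --a--▸ p23, --b--▸ p24
  p17 = 0 | 0 | (c.0 | (0 + 0)) | --c--▸ p25
  p18 = c.(0 | 0) | (b.0 | 0) | --b--▸ p26, --c--▸ p23
  p19 = c.(0 | 0) | (0 | a.0) | --a--▸ p26, --c--▸ p24
  p20 = c.(0 | 0) | (0 | (0 + 0)) | --c--▸ p25
  p21 = (b.c.(0 | 0) + a.(0 + 0 + (0 + 0))) | (0 | 0) | --a--▸ p22, --b--▸ p26
  p22 = (0 + 0 + (0 + 0)) | (0 | 0) | ∅
  p23 = 0 | 0 | (b.0 | 0) | --b--▸ p27
  p24 = 0 | 0 | (0 | a.0) | --a--▸ p27
  p25 = 0 | 0 | (0 | (0 + 0)) | ∅
  p26 = c.(0 | 0) | (0 | 0) | --c--▸ p27
  p27 = 0 | 0 | (0 | 0) | ∅
LTS(Q): 28 reachable states
  q0 = (0 + b.c.(0 | 0) + a.(0 + 0 + (0 + 0))) | (c.(c.0 | (0 + 0)) + c.(b.0 | a.0)) | --a--▸ q1, --b--▸ q2, --c--▸ q3, --c--▸ q4
  q1 = (0 + 0 + (0 + 0)) | (c.(c.0 | (0 + 0)) + c.(b.0 | a.0)) | --c--▸ q5, --c--▸ q6
  q2 = c.(0 | 0) | (c.(c.0 | (0 + 0)) + c.(b.0 | a.0)) | --c--▸ q7, --c--▸ q8, --c--▸ q9
  q3 = (0 + b.c.(0 | 0) + a.(0 + 0 + (0 + 0))) | (b.0 | a.0) | --a--▸ q10, --a--▸ q5, --b--▸ q11, --b--▸ q8
  q4 = (0 + b.c.(0 | 0) + a.(0 + 0 + (0 + 0))) | (c.0 | (0 + 0)) | --a--▸ q6, --b--▸ q9, --c--▸ q12
  q5 = (0 + 0 + (0 + 0)) | (b.0 | a.0) | --a--▸ q13, --b--▸ q14
  q6 = (0 + 0 + (0 + 0)) | (c.0 | (0 + 0)) | --c--▸ q15
  q7 = 0 | 0 | (c.(c.0 | (0 + 0)) + c.(b.0 | a.0)) | --c--▸ q16, --c--▸ q17
  q8 = c.(0 | 0) | (b.0 | a.0) | --a--▸ q18, --b--▸ q19, --c--▸ q16
  q9 = c.(0 | 0) | (c.0 | (0 + 0)) | --c--▸ q17, --c--▸ q20
  q10 = (0 + b.c.(0 | 0) + a.(0 + 0 + (0 + 0))) | (b.0 | 0) | --a--▸ q13, --b--▸ q18, --b--▸ q21
  q11 = (0 + b.c.(0 | 0) + a.(0 + 0 + (0 + 0))) | (0 | a.0) | --a--▸ q14, --a--▸ q21, --b--▸ q19
  q12 = (0 + b.c.(0 | 0) + a.(0 + 0 + (0 + 0))) | (0 | (0 + 0)) | --a--▸ q15, --b--▸ q20
  q13 = (0 + 0 + (0 + 0)) | (b.0 | 0) | --b--▸ q22
  q14 = (0 + 0 + (0 + 0)) | (0 | a.0) | --a--▸ q22
  q15 = (0 + 0 + (0 + 0)) | (0 | (0 + 0)) | ∅
  q16 = 0 | 0 | (b.0 | a.0) | --a--▸ q23, --b--▸ q24
  q17 = 0 | 0 | (c.0 | (0 + 0)) | --c--▸ q25
  q18 = c.(0 | 0) | (b.0 | 0) | --b--▸ q26, --c--▸ q23
  q19 = c.(0 | 0) | (0 | a.0) | --a--▸ q26, --c--▸ q24
  q20 = c.(0 | 0) | (0 | (0 + 0)) | --c--▸ q25
  q21 = (0 + b.c.(0 | 0) + a.(0 + 0 + (0 + 0))) | (0 | 0) | --a--▸ q22, --b--▸ q26
  q22 = (0 + 0 + (0 + 0)) | (0 | 0) | ∅
  q23 = 0 | 0 | (b.0 | 0) | --b--▸ q27
  q24 = 0 | 0 | (0 | a.0) | --a--▸ q27
  q25 = 0 | 0 | (0 | (0 + 0)) | ∅
  q26 = c.(0 | 0) | (0 | 0) | --c--▸ q27
  q27 = 0 | 0 | (0 | 0) | ∅
Partition-refinement fixed point:
  B0 = {p0, q0}
  B1 = {p2, q2}
  B2 = {p9, q9}
  B3 = {p17, p20, p26, p6, q17, q20, q26, q6}
  B4 = {p15, p22, p25, p27, q15, q22, q25, q27}
  B5 = {p1, p7, q1, q7}
  B6 = {p16, p5, q16, q5}
  B7 = {p13, p23, q13, q23}
  B8 = {p14, p24, q14, q24}
  B9 = {p8, q8}
  B10 = {p18, q18}
  B11 = {p19, q19}
  B12 = {p4, q4}
  B13 = {p12, p21, q12, q21}
  B14 = {p3, q3}
  B15 = {p11, q11}
  B16 = {p10, q10}
p0 ∈ B0, q0 ∈ B0 → same block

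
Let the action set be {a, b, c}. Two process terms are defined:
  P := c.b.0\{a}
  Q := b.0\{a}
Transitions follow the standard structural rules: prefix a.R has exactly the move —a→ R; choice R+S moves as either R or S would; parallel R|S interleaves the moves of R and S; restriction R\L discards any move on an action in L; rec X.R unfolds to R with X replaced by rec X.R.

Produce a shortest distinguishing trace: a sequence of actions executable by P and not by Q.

Reachable graph of P (3 states):
  s0 = c.b.0\{a} → ··c··> s1
  s1 = b.0\{a} → ··b··> s2
  s2 = 0\{a} → stopped
Reachable graph of Q (2 states):
  t0 = b.0\{a} → ··b··> t1
  t1 = 0\{a} → stopped
Executing c from P (initial set {s0}):
  step 1 (c): {s1}
  — P admits the full trace.
Executing c from Q (initial set {t0}):
  step 1 (c): ∅ (Q stuck)

c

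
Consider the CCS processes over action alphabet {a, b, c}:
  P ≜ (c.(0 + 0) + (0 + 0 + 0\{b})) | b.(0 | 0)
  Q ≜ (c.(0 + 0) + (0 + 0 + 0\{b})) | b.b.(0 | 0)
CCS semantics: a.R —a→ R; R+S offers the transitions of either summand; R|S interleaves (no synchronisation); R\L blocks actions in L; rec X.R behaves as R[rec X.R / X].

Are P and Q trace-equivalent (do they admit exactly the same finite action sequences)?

Reachable graph of P (4 states):
  m0 = (c.(0 + 0) + (0 + 0 + 0\{b})) | b.(0 | 0) → —b→ m1, —c→ m2
  m1 = (c.(0 + 0) + (0 + 0 + 0\{b})) | (0 | 0) → —c→ m3
  m2 = (0 + 0) | b.(0 | 0) → —b→ m3
  m3 = (0 + 0) | (0 | 0) → ∅
Reachable graph of Q (6 states):
  n0 = (c.(0 + 0) + (0 + 0 + 0\{b})) | b.b.(0 | 0) → —b→ n1, —c→ n2
  n1 = (c.(0 + 0) + (0 + 0 + 0\{b})) | b.(0 | 0) → —b→ n3, —c→ n4
  n2 = (0 + 0) | b.b.(0 | 0) → —b→ n4
  n3 = (c.(0 + 0) + (0 + 0 + 0\{b})) | (0 | 0) → —c→ n5
  n4 = (0 + 0) | b.(0 | 0) → —b→ n5
  n5 = (0 + 0) | (0 | 0) → ∅
Trace ⟨bb⟩ through Q, begin at {n0}:
  [1] b ⇒ {n1}
  [2] b ⇒ {n3}
  — Q admits the full trace.
Trace ⟨bb⟩ through P, begin at {m0}:
  [1] b ⇒ {m1}
  [2] b ⇒ ∅  — P cannot continue

NO — witness ⟨bb⟩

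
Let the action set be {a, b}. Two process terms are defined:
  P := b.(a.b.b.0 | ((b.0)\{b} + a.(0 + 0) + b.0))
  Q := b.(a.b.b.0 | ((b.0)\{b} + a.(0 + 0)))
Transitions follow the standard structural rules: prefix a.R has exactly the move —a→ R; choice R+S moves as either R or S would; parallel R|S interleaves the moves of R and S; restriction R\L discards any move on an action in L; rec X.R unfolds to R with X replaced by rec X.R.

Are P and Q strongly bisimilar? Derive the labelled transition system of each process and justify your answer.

not bisimilar

P's transition system — 13 states:
  m0 = b.(a.b.b.0 | ((b.0)\{b} + a.(0 + 0) + b.0)) :: --b--▸ m1
  m1 = a.b.b.0 | ((b.0)\{b} + a.(0 + 0) + b.0) :: --a--▸ m2, --a--▸ m3, --b--▸ m4
  m2 = a.b.b.0 | (0 + 0) :: --a--▸ m5
  m3 = b.b.0 | ((b.0)\{b} + a.(0 + 0) + b.0) :: --a--▸ m5, --b--▸ m6, --b--▸ m7
  m4 = a.b.b.0 | 0 :: --a--▸ m7
  m5 = b.b.0 | (0 + 0) :: --b--▸ m8
  m6 = b.0 | ((b.0)\{b} + a.(0 + 0) + b.0) :: --a--▸ m8, --b--▸ m10, --b--▸ m9
  m7 = b.b.0 | 0 :: --b--▸ m10
  m8 = b.0 | (0 + 0) :: --b--▸ m11
  m9 = 0 | ((b.0)\{b} + a.(0 + 0) + b.0) :: --a--▸ m11, --b--▸ m12
  m10 = b.0 | 0 :: --b--▸ m12
  m11 = 0 | (0 + 0) :: ∅
  m12 = 0 | 0 :: ∅
Q's transition system — 9 states:
  n0 = b.(a.b.b.0 | ((b.0)\{b} + a.(0 + 0))) :: --b--▸ n1
  n1 = a.b.b.0 | ((b.0)\{b} + a.(0 + 0)) :: --a--▸ n2, --a--▸ n3
  n2 = a.b.b.0 | (0 + 0) :: --a--▸ n4
  n3 = b.b.0 | ((b.0)\{b} + a.(0 + 0)) :: --a--▸ n4, --b--▸ n5
  n4 = b.b.0 | (0 + 0) :: --b--▸ n6
  n5 = b.0 | ((b.0)\{b} + a.(0 + 0)) :: --a--▸ n6, --b--▸ n7
  n6 = b.0 | (0 + 0) :: --b--▸ n8
  n7 = 0 | ((b.0)\{b} + a.(0 + 0)) :: --a--▸ n8
  n8 = 0 | (0 + 0) :: ∅
Coarsest stable partition (strong bisimilarity classes):
  B0 = {m0}
  B1 = {m1}
  B2 = {m2, m4, n2}
  B3 = {m5, m7, n4}
  B4 = {m10, m8, n6}
  B5 = {m11, m12, n8}
  B6 = {m3}
  B7 = {m6}
  B8 = {m9}
  B9 = {n0}
  B10 = {n1}
  B11 = {n3}
  B12 = {n5}
  B13 = {n7}
m0 ∈ B0, n0 ∈ B9 → different blocks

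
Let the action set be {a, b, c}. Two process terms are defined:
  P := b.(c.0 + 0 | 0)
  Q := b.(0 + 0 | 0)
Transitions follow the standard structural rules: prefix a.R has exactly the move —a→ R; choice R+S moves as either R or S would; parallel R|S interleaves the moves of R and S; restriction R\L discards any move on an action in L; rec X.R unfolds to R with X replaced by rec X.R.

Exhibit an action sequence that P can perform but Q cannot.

LTS(P): 3 reachable states
  m0 = b.(c.0 + 0 | 0) ⊢ -b-> m1
  m1 = c.0 + 0 | 0 ⊢ -c-> m2
  m2 = 0 ⊢ stopped
LTS(Q): 2 reachable states
  n0 = b.(0 + 0 | 0) ⊢ -b-> n1
  n1 = 0 + 0 | 0 ⊢ stopped
Executing bc from P (initial set {m0}):
  [1] b ⇒ {m1}
  [2] c ⇒ {m2}
  ✓ P
Executing bc from Q (initial set {n0}):
  [1] b ⇒ {n1}
  [2] c ⇒ ∅ (Q stuck)

bc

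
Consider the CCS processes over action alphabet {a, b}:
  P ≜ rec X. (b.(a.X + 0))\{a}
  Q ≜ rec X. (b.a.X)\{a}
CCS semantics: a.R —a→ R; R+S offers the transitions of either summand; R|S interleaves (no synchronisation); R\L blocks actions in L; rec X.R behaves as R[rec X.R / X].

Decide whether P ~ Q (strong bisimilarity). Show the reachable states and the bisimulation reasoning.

LTS(P): 2 reachable states
  m0 = rec X. (b.(a.X + 0))\{a} → -b-> m1
  m1 = (a.(rec X. (b.(a.X + 0))\{a}) + 0)\{a} → stopped
LTS(Q): 2 reachable states
  n0 = rec X. (b.a.X)\{a} → -b-> n1
  n1 = (a.(rec X. (b.a.X)\{a}))\{a} → stopped
Bisimilarity quotient blocks:
  B0 = {m0, n0}
  B1 = {m1, n1}
m0 ∈ B0, n0 ∈ B0 → same block

YES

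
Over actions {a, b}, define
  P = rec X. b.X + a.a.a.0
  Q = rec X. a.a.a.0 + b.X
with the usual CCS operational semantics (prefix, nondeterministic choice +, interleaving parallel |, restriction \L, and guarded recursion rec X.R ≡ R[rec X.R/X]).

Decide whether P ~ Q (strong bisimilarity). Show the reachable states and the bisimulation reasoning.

bisimilar

Reachable graph of P (4 states):
  m0 = rec X. b.X + a.a.a.0 → -a-> m1, -b-> m0
  m1 = a.a.0 → -a-> m2
  m2 = a.0 → -a-> m3
  m3 = 0 → stopped
Reachable graph of Q (4 states):
  n0 = rec X. a.a.a.0 + b.X → -a-> n1, -b-> n0
  n1 = a.a.0 → -a-> n2
  n2 = a.0 → -a-> n3
  n3 = 0 → stopped
Partition-refinement fixed point:
  B0 = {m0, n0}
  B1 = {m1, n1}
  B2 = {m2, n2}
  B3 = {m3, n3}
m0 ∈ B0, n0 ∈ B0 → same block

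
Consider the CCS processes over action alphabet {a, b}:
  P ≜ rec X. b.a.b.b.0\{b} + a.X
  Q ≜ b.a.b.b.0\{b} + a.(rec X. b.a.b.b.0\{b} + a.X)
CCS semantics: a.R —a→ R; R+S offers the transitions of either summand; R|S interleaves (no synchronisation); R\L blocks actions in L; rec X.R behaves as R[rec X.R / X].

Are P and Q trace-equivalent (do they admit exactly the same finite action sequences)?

P's transition system — 5 states:
  m0 = rec X. b.a.b.b.0\{b} + a.X ⊢ —a→ m0, —b→ m1
  m1 = a.b.b.0\{b} ⊢ —a→ m2
  m2 = b.b.0\{b} ⊢ —b→ m3
  m3 = b.0\{b} ⊢ —b→ m4
  m4 = 0\{b} ⊢ stopped
Q's transition system — 6 states:
  n0 = b.a.b.b.0\{b} + a.(rec X. b.a.b.b.0\{b} + a.X) ⊢ —a→ n1, —b→ n2
  n1 = rec X. b.a.b.b.0\{b} + a.X ⊢ —a→ n1, —b→ n2
  n2 = a.b.b.0\{b} ⊢ —a→ n3
  n3 = b.b.0\{b} ⊢ —b→ n4
  n4 = b.0\{b} ⊢ —b→ n5
  n5 = 0\{b} ⊢ stopped
Partition-refinement fixed point:
  B0 = {m0, n0, n1}
  B1 = {m1, n2}
  B2 = {m2, n3}
  B3 = {m3, n4}
  B4 = {m4, n5}
m0 ∈ B0, n0 ∈ B0 → same block
Bisimilar ⇒ trace-equivalent.

traces(P) = traces(Q)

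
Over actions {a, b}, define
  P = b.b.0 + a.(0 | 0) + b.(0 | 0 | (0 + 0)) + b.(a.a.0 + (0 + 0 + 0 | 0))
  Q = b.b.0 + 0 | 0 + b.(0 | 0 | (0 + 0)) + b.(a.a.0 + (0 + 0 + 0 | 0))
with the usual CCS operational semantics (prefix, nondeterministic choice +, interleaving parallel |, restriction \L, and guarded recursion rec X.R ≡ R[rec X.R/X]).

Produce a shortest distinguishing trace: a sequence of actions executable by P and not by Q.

Reachable graph of P (7 states):
  p0 = b.b.0 + a.(0 | 0) + b.(0 | 0 | (0 + 0)) + b.(a.a.0 + (0 + 0 + 0 | 0)) has moves -a-> p1, -b-> p2, -b-> p3, -b-> p4
  p1 = 0 | 0 has moves stopped
  p2 = 0 | 0 | (0 + 0) has moves stopped
  p3 = a.a.0 + (0 + 0 + 0 | 0) has moves -a-> p5
  p4 = b.0 has moves -b-> p6
  p5 = a.0 has moves -a-> p6
  p6 = 0 has moves stopped
Reachable graph of Q (6 states):
  q0 = b.b.0 + 0 | 0 + b.(0 | 0 | (0 + 0)) + b.(a.a.0 + (0 + 0 + 0 | 0)) has moves -b-> q1, -b-> q2, -b-> q3
  q1 = 0 | 0 | (0 + 0) has moves stopped
  q2 = a.a.0 + (0 + 0 + 0 | 0) has moves -a-> q4
  q3 = b.0 has moves -b-> q5
  q4 = a.0 has moves -a-> q5
  q5 = 0 has moves stopped
Run σ = ⟨a⟩ on P: start {p0}
  after a @ step 1: {p1}
  — P admits the full trace.
Run σ = ⟨a⟩ on Q: start {q0}
  after a @ step 1: ∅  — Q cannot continue

a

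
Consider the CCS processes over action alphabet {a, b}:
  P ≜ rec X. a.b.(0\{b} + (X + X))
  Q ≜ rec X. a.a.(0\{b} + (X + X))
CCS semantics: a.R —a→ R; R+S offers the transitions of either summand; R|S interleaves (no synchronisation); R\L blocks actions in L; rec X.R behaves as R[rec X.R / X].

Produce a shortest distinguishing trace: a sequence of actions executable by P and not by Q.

P's transition system — 3 states:
  u0 = rec X. a.b.(0\{b} + (X + X)) has moves =a=> u1
  u1 = b.(0\{b} + ((rec X. a.b.(0\{b} + (X + X))) + (rec X. a.b.(0\{b} + (X + X))))) has moves =b=> u2
  u2 = 0\{b} + ((rec X. a.b.(0\{b} + (X + X))) + (rec X. a.b.(0\{b} + (X + X)))) has moves =a=> u1
Q's transition system — 3 states:
  v0 = rec X. a.a.(0\{b} + (X + X)) has moves =a=> v1
  v1 = a.(0\{b} + ((rec X. a.a.(0\{b} + (X + X))) + (rec X. a.a.(0\{b} + (X + X))))) has moves =a=> v2
  v2 = 0\{b} + ((rec X. a.a.(0\{b} + (X + X))) + (rec X. a.a.(0\{b} + (X + X)))) has moves =a=> v1
Run σ = ⟨ab⟩ on P: start {u0}
  after a @ step 1: {u1}
  after b @ step 2: {u2}
  P completes σ.
Run σ = ⟨ab⟩ on Q: start {v0}
  after a @ step 1: {v1}
  after b @ step 2: ∅ (Q stuck)

ab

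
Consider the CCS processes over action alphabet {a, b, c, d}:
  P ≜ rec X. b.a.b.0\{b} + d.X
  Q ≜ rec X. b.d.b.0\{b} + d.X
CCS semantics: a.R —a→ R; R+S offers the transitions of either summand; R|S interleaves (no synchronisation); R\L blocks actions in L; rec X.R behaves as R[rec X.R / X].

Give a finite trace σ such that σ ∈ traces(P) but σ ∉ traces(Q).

LTS(P): 4 reachable states
  s0 = rec X. b.a.b.0\{b} + d.X → --b--▸ s1, --d--▸ s0
  s1 = a.b.0\{b} → --a--▸ s2
  s2 = b.0\{b} → --b--▸ s3
  s3 = 0\{b} → stopped
LTS(Q): 4 reachable states
  t0 = rec X. b.d.b.0\{b} + d.X → --b--▸ t1, --d--▸ t0
  t1 = d.b.0\{b} → --d--▸ t2
  t2 = b.0\{b} → --b--▸ t3
  t3 = 0\{b} → stopped
Run σ = ⟨ba⟩ on P: start {s0}
  step 1 (b): {s1}
  step 2 (a): {s2}
  — P admits the full trace.
Run σ = ⟨ba⟩ on Q: start {t0}
  step 1 (b): {t1}
  step 2 (a): no successor for Q

ba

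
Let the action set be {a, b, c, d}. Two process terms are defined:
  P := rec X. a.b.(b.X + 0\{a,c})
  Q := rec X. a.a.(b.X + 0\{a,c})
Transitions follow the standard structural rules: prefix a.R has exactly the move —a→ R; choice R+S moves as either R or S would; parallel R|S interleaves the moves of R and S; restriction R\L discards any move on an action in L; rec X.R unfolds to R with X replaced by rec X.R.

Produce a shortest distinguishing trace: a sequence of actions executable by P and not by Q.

LTS(P): 3 reachable states
  m0 = rec X. a.b.(b.X + 0\{a,c}) | —a→ m1
  m1 = b.(b.(rec X. a.b.(b.X + 0\{a,c})) + 0\{a,c}) | —b→ m2
  m2 = b.(rec X. a.b.(b.X + 0\{a,c})) + 0\{a,c} | —b→ m0
LTS(Q): 3 reachable states
  n0 = rec X. a.a.(b.X + 0\{a,c}) | —a→ n1
  n1 = a.(b.(rec X. a.a.(b.X + 0\{a,c})) + 0\{a,c}) | —a→ n2
  n2 = b.(rec X. a.a.(b.X + 0\{a,c})) + 0\{a,c} | —b→ n0
Trace ⟨ab⟩ through P, begin at {m0}:
  after a @ step 1: {m1}
  after b @ step 2: {m2}
  ✓ P
Trace ⟨ab⟩ through Q, begin at {n0}:
  after a @ step 1: {n1}
  after b @ step 2: ∅  — Q cannot continue

ab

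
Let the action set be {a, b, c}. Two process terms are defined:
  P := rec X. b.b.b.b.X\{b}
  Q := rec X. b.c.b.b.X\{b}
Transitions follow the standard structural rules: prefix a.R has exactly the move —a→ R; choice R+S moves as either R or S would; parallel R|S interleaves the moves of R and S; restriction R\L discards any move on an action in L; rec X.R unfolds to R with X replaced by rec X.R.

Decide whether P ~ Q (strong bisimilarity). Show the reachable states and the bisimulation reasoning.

not bisimilar

Reachable graph of P (5 states):
  s0 = rec X. b.b.b.b.X\{b} ⊢ --b--▸ s1
  s1 = b.b.b.(rec X. b.b.b.b.X\{b})\{b} ⊢ --b--▸ s2
  s2 = b.b.(rec X. b.b.b.b.X\{b})\{b} ⊢ --b--▸ s3
  s3 = b.(rec X. b.b.b.b.X\{b})\{b} ⊢ --b--▸ s4
  s4 = (rec X. b.b.b.b.X\{b})\{b} ⊢ ·
Reachable graph of Q (5 states):
  t0 = rec X. b.c.b.b.X\{b} ⊢ --b--▸ t1
  t1 = c.b.b.(rec X. b.c.b.b.X\{b})\{b} ⊢ --c--▸ t2
  t2 = b.b.(rec X. b.c.b.b.X\{b})\{b} ⊢ --b--▸ t3
  t3 = b.(rec X. b.c.b.b.X\{b})\{b} ⊢ --b--▸ t4
  t4 = (rec X. b.c.b.b.X\{b})\{b} ⊢ ·
Bisimilarity quotient blocks:
  B0 = {s0}
  B1 = {s1}
  B2 = {s2, t2}
  B3 = {s3, t3}
  B4 = {s4, t4}
  B5 = {t0}
  B6 = {t1}
s0 ∈ B0, t0 ∈ B5 → different blocks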